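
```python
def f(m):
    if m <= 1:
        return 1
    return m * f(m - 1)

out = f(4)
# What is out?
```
Call trace:
f(m=4)
  f(m=3)
    f(m=2)
      f(m=1)
      -> return 1
    -> return 2
  -> return 6
-> return 24

Final answer: 24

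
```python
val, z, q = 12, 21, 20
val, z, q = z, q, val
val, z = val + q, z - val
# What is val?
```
Trace:
  val=12, z=21, q=20
  val=21, z=20, q=12
  val=33, z=-1, q=12

Final answer: 33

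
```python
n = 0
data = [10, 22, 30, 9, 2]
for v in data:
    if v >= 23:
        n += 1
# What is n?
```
Trace:
  n=0
  n=0, v=10
  n=0, v=22
  n=1, v=30
  n=1, v=9
  n=1, v=2

Final answer: 1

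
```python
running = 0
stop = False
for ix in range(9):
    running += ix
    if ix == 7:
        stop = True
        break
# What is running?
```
Trace:
  running=0
  running=0, stop=False
  running=0, stop=False, ix=0
  running=1, stop=False, ix=1
  running=3, stop=False, ix=2
  running=6, stop=False, ix=3
  running=10, stop=False, ix=4
  running=15, stop=False, ix=5
  running=21, stop=False, ix=6
  running=28, stop=True, ix=7

Final answer: 28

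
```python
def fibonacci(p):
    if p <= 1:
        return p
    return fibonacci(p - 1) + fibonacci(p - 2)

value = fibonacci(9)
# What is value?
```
Call trace (a repeated sub-call is expanded the first time; later identical calls just restate its return value):
fibonacci(p=9)
  fibonacci(p=8)
    fibonacci(p=7)
      fibonacci(p=6)
        fibonacci(p=5)
          fibonacci(p=4)
            fibonacci(p=3)
              fibonacci(p=2)
                fibonacci(p=1)
                -> return 1
                fibonacci(p=0)
                -> return 0
              -> return 1
              fibonacci(p=1)
              -> return 1
            -> return 2
            fibonacci(p=2) -> return 1  (same call as traced above)
          -> return 3
          fibonacci(p=3) -> return 2  (same call as traced above)
        -> return 5
        fibonacci(p=4) -> return 3  (same call as traced above)
      -> return 8
      fibonacci(p=5) -> return 5  (same call as traced above)
    -> return 13
    fibonacci(p=6) -> return 8  (same call as traced above)
  -> return 21
  fibonacci(p=7) -> return 13  (same call as traced above)
-> return 34

Final answer: 34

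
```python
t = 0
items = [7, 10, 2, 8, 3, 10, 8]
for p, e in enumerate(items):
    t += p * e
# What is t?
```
Trace:
  t=0
  t=0, p=0, e=7
  t=10, p=1, e=10
  t=14, p=2, e=2
  t=38, p=3, e=8
  t=50, p=4, e=3
  t=100, p=5, e=10
  t=148, p=6, e=8

Final answer: 148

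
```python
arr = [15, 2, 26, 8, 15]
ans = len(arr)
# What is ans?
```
Trace:
  arr=[15, 2, 26, 8, 15]
  arr=[15, 2, 26, 8, 15], ans=5

Final answer: 5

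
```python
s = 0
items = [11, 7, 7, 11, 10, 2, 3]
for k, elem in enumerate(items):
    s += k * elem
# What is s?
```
Trace:
  s=0
  s=0, k=0, elem=11
  s=7, k=1, elem=7
  s=21, k=2, elem=7
  s=54, k=3, elem=11
  s=94, k=4, elem=10
  s=104, k=5, elem=2
  s=122, k=6, elem=3

Final answer: 122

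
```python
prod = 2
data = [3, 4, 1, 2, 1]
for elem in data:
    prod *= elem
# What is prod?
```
Trace:
  prod=2
  prod=6, elem=3
  prod=24, elem=4
  prod=24, elem=1
  prod=48, elem=2
  prod=48, elem=1

Final answer: 48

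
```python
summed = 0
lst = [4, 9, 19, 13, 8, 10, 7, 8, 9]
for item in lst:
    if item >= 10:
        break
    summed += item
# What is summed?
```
Trace:
  summed=0
  summed=4, item=4
  summed=13, item=9
  summed=13, item=19

Final answer: 13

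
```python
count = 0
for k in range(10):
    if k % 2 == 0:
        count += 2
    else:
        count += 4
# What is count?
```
Trace:
  count=0
  count=2, k=0
  count=6, k=1
  count=8, k=2
  count=12, k=3
  count=14, k=4
  count=18, k=5
  count=20, k=6
  count=24, k=7
  count=26, k=8
  count=30, k=9

Final answer: 30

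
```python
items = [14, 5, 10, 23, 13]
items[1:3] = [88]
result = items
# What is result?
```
Trace:
  items=[14, 5, 10, 23, 13]
  items=[14, 88, 23, 13]
  items=[14, 88, 23, 13], result=[14, 88, 23, 13]

Final answer: [14, 88, 23, 13]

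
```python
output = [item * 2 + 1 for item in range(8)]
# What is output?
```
Trace:
  item=0
  item=1
  item=2
  item=3
  item=4
  item=5
  item=6
  item=7
  output=[1, 3, 5, 7, 9, 11, 13, 15]

Final answer: [1, 3, 5, 7, 9, 11, 13, 15]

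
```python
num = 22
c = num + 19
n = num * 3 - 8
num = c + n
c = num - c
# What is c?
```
Trace:
  num=22
  num=22, c=41
  num=22, c=41, n=58
  num=99, c=41, n=58
  num=99, c=58, n=58

Final answer: 58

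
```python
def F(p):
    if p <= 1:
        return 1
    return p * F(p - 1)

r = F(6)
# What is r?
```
Call trace:
F(p=6)
  F(p=5)
    F(p=4)
      F(p=3)
        F(p=2)
          F(p=1)
          -> return 1
        -> return 2
      -> return 6
    -> return 24
  -> return 120
-> return 720

Final answer: 720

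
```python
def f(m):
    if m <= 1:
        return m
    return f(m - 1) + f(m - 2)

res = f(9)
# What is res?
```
Call trace (a repeated sub-call is expanded the first time; later identical calls just restate its return value):
f(m=9)
  f(m=8)
    f(m=7)
      f(m=6)
        f(m=5)
          f(m=4)
            f(m=3)
              f(m=2)
                f(m=1)
                -> return 1
                f(m=0)
                -> return 0
              -> return 1
              f(m=1)
              -> return 1
            -> return 2
            f(m=2) -> return 1  (same call as traced above)
          -> return 3
          f(m=3) -> return 2  (same call as traced above)
        -> return 5
        f(m=4) -> return 3  (same call as traced above)
      -> return 8
      f(m=5) -> return 5  (same call as traced above)
    -> return 13
    f(m=6) -> return 8  (same call as traced above)
  -> return 21
  f(m=7) -> return 13  (same call as traced above)
-> return 34

Final answer: 34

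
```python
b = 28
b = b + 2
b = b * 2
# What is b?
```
Trace:
  b=28
  b=30
  b=60

Final answer: 60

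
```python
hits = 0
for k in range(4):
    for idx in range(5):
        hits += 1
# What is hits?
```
Trace:
  hits=0
  hits=1, k=0, idx=0
  hits=2, k=0, idx=1
  hits=3, k=0, idx=2
  hits=4, k=0, idx=3
  hits=5, k=0, idx=4
  hits=6, k=1, idx=0
  hits=7, k=1, idx=1
  hits=8, k=1, idx=2
  hits=9, k=1, idx=3
  hits=10, k=1, idx=4
  hits=11, k=2, idx=0
  hits=12, k=2, idx=1
  hits=13, k=2, idx=2
  hits=14, k=2, idx=3
  hits=15, k=2, idx=4
  hits=16, k=3, idx=0
  hits=17, k=3, idx=1
  hits=18, k=3, idx=2
  hits=19, k=3, idx=3
  hits=20, k=3, idx=4

Final answer: 20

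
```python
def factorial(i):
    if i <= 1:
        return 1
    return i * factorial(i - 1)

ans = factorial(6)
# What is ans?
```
Call trace:
factorial(i=6)
  factorial(i=5)
    factorial(i=4)
      factorial(i=3)
        factorial(i=2)
          factorial(i=1)
          -> return 1
        -> return 2
      -> return 6
    -> return 24
  -> return 120
-> return 720

Final answer: 720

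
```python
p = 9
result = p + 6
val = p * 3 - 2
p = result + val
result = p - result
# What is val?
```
Trace:
  p=9
  p=9, result=15
  p=9, result=15, val=25
  p=40, result=15, val=25
  p=40, result=25, val=25

Final answer: 25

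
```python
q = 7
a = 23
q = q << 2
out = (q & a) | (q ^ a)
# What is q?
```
Trace:
  q=7
  q=7, a=23
  q=28, a=23
  q=28, a=23, out=31

Final answer: 28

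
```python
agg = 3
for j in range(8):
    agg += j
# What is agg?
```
Trace:
  agg=3
  agg=3, j=0
  agg=4, j=1
  agg=6, j=2
  agg=9, j=3
  agg=13, j=4
  agg=18, j=5
  agg=24, j=6
  agg=31, j=7

Final answer: 31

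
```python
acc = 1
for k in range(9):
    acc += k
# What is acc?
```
Trace:
  acc=1
  acc=1, k=0
  acc=2, k=1
  acc=4, k=2
  acc=7, k=3
  acc=11, k=4
  acc=16, k=5
  acc=22, k=6
  acc=29, k=7
  acc=37, k=8

Final answer: 37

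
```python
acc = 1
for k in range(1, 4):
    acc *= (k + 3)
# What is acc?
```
Trace:
  acc=1
  acc=4, k=1
  acc=20, k=2
  acc=120, k=3

Final answer: 120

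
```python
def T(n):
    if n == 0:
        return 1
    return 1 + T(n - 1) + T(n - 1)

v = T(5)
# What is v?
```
Call trace (a repeated sub-call is expanded the first time; later identical calls just restate its return value):
T(n=5)
  T(n=4)
    T(n=3)
      T(n=2)
        T(n=1)
          T(n=0)
          -> return 1
          T(n=0)
          -> return 1
        -> return 3
        T(n=1) -> return 3  (same call as traced above)
      -> return 7
      T(n=2) -> return 7  (same call as traced above)
    -> return 15
    T(n=3) -> return 15  (same call as traced above)
  -> return 31
  T(n=4) -> return 31  (same call as traced above)
-> return 63

Final answer: 63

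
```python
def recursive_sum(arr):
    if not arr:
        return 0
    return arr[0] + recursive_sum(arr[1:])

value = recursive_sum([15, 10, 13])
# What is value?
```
Call trace:
recursive_sum(arr=[15, 10, 13])
  recursive_sum(arr=[10, 13])
    recursive_sum(arr=[13])
      recursive_sum(arr=[])
      -> return 0
    -> return 13
  -> return 23
-> return 38

Final answer: 38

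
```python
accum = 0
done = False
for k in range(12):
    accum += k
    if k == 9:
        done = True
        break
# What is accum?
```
Trace:
  accum=0
  accum=0, done=False
  accum=0, done=False, k=0
  accum=1, done=False, k=1
  accum=3, done=False, k=2
  accum=6, done=False, k=3
  accum=10, done=False, k=4
  accum=15, done=False, k=5
  accum=21, done=False, k=6
  accum=28, done=False, k=7
  accum=36, done=False, k=8
  accum=45, done=True, k=9

Final answer: 45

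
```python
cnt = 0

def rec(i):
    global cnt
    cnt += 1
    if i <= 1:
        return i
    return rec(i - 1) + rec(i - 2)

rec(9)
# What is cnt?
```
Call trace (a repeated sub-call is expanded the first time; later identical calls just restate its return value):
rec(i=9)
  rec(i=8)
    rec(i=7)
      rec(i=6)
        rec(i=5)
          rec(i=4)
            rec(i=3)
              rec(i=2)
                rec(i=1)
                -> return 1
                rec(i=0)
                -> return 0
              -> return 1
              rec(i=1)
              -> return 1
            -> return 2
            rec(i=2) -> return 1  (same call as traced above)
          -> return 3
          rec(i=3) -> return 2  (same call as traced above)
        -> return 5
        rec(i=4) -> return 3  (same call as traced above)
      -> return 8
      rec(i=5) -> return 5  (same call as traced above)
    -> return 13
    rec(i=6) -> return 8  (same call as traced above)
  -> return 21
  rec(i=7) -> return 13  (same call as traced above)
-> return 34

cnt is incremented once per call, so count the calls in each subtree. Let C(i) = number of calls made by rec(i).
C(0) = C(1) = 1 (base case, no recursion); C(i) = 1 + C(i - 1) + C(i - 2) otherwise.
C(2) = 1 + C(1) + C(0) = 1 + 1 + 1 = 3
C(3) = 1 + C(2) + C(1) = 1 + 3 + 1 = 5
C(4) = 1 + C(3) + C(2) = 1 + 5 + 3 = 9
C(5) = 1 + C(4) + C(3) = 1 + 9 + 5 = 15
C(6) = 1 + C(5) + C(4) = 1 + 15 + 9 = 25
C(7) = 1 + C(6) + C(5) = 1 + 25 + 15 = 41
C(8) = 1 + C(7) + C(6) = 1 + 41 + 25 = 67
C(9) = 1 + C(8) + C(7) = 1 + 67 + 41 = 109
cnt = C(9) = 109

Final answer: 109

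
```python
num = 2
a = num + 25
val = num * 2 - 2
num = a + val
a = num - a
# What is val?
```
Trace:
  num=2
  num=2, a=27
  num=2, a=27, val=2
  num=29, a=27, val=2
  num=29, a=2, val=2

Final answer: 2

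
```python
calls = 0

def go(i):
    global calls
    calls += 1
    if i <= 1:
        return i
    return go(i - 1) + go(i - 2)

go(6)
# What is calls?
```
Call trace (a repeated sub-call is expanded the first time; later identical calls just restate its return value):
go(i=6)
  go(i=5)
    go(i=4)
      go(i=3)
        go(i=2)
          go(i=1)
          -> return 1
          go(i=0)
          -> return 0
        -> return 1
        go(i=1)
        -> return 1
      -> return 2
      go(i=2) -> return 1  (same call as traced above)
    -> return 3
    go(i=3) -> return 2  (same call as traced above)
  -> return 5
  go(i=4) -> return 3  (same call as traced above)
-> return 8

calls is incremented once per call, so count the calls in each subtree. Let C(i) = number of calls made by go(i).
C(0) = C(1) = 1 (base case, no recursion); C(i) = 1 + C(i - 1) + C(i - 2) otherwise.
C(2) = 1 + C(1) + C(0) = 1 + 1 + 1 = 3
C(3) = 1 + C(2) + C(1) = 1 + 3 + 1 = 5
C(4) = 1 + C(3) + C(2) = 1 + 5 + 3 = 9
C(5) = 1 + C(4) + C(3) = 1 + 9 + 5 = 15
C(6) = 1 + C(5) + C(4) = 1 + 15 + 9 = 25
calls = C(6) = 25

Final answer: 25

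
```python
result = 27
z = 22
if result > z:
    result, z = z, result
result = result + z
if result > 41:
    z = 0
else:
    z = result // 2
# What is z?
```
Trace:
  result=27
  result=27, z=22
  result=22, z=27
  result=49, z=27
  result=49, z=0

Final answer: 0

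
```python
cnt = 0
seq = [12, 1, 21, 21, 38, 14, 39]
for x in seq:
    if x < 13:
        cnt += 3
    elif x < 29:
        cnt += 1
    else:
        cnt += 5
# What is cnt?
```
Trace:
  cnt=0
  cnt=3, x=12
  cnt=6, x=1
  cnt=7, x=21
  cnt=8, x=21
  cnt=13, x=38
  cnt=14, x=14
  cnt=19, x=39

Final answer: 19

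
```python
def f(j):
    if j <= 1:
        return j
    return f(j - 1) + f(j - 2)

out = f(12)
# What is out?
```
Call trace (a repeated sub-call is expanded the first time; later identical calls just restate its return value):
f(j=12)
  f(j=11)
    f(j=10)
      f(j=9)
        f(j=8)
          f(j=7)
            f(j=6)
              f(j=5)
                f(j=4)
                  f(j=3)
                    f(j=2)
                      f(j=1)
                      -> return 1
                      f(j=0)
                      -> return 0
                    -> return 1
                    f(j=1)
                    -> return 1
                  -> return 2
                  f(j=2) -> return 1  (same call as traced above)
                -> return 3
                f(j=3) -> return 2  (same call as traced above)
              -> return 5
              f(j=4) -> return 3  (same call as traced above)
            -> return 8
            f(j=5) -> return 5  (same call as traced above)
          -> return 13
          f(j=6) -> return 8  (same call as traced above)
        -> return 21
        f(j=7) -> return 13  (same call as traced above)
      -> return 34
      f(j=8) -> return 21  (same call as traced above)
    -> return 55
    f(j=9) -> return 34  (same call as traced above)
  -> return 89
  f(j=10) -> return 55  (same call as traced above)
-> return 144

Final answer: 144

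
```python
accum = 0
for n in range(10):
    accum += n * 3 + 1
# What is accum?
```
Trace:
  accum=0
  accum=1, n=0
  accum=5, n=1
  accum=12, n=2
  accum=22, n=3
  accum=35, n=4
  accum=51, n=5
  accum=70, n=6
  accum=92, n=7
  accum=117, n=8
  accum=145, n=9

Final answer: 145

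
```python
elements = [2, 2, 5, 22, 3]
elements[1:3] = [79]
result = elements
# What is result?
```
Trace:
  elements=[2, 2, 5, 22, 3]
  elements=[2, 79, 22, 3]
  elements=[2, 79, 22, 3], result=[2, 79, 22, 3]

Final answer: [2, 79, 22, 3]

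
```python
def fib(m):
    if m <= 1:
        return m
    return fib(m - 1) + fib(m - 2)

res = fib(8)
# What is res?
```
Call trace (a repeated sub-call is expanded the first time; later identical calls just restate its return value):
fib(m=8)
  fib(m=7)
    fib(m=6)
      fib(m=5)
        fib(m=4)
          fib(m=3)
            fib(m=2)
              fib(m=1)
              -> return 1
              fib(m=0)
              -> return 0
            -> return 1
            fib(m=1)
            -> return 1
          -> return 2
          fib(m=2) -> return 1  (same call as traced above)
        -> return 3
        fib(m=3) -> return 2  (same call as traced above)
      -> return 5
      fib(m=4) -> return 3  (same call as traced above)
    -> return 8
    fib(m=5) -> return 5  (same call as traced above)
  -> return 13
  fib(m=6) -> return 8  (same call as traced above)
-> return 21

Final answer: 21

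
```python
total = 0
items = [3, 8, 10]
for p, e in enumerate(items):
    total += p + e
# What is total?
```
Trace:
  total=0
  total=3, p=0, e=3
  total=12, p=1, e=8
  total=24, p=2, e=10

Final answer: 24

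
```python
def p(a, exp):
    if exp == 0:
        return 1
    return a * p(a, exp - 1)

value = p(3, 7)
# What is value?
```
Call trace:
p(a=3, exp=7)
  p(a=3, exp=6)
    p(a=3, exp=5)
      p(a=3, exp=4)
        p(a=3, exp=3)
          p(a=3, exp=2)
            p(a=3, exp=1)
              p(a=3, exp=0)
              -> return 1
            -> return 3
          -> return 9
        -> return 27
      -> return 81
    -> return 243
  -> return 729
-> return 2187

Final answer: 2187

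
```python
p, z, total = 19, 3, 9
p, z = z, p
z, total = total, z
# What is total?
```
Trace:
  p=19, z=3, total=9
  p=3, z=19, total=9
  p=3, z=9, total=19

Final answer: 19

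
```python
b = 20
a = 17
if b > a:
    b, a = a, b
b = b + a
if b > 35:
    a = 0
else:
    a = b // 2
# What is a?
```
Trace:
  b=20
  b=20, a=17
  b=17, a=20
  b=37, a=20
  b=37, a=0

Final answer: 0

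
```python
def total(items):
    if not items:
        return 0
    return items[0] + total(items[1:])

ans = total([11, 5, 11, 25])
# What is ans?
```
Call trace:
total(items=[11, 5, 11, 25])
  total(items=[5, 11, 25])
    total(items=[11, 25])
      total(items=[25])
        total(items=[])
        -> return 0
      -> return 25
    -> return 36
  -> return 41
-> return 52

Final answer: 52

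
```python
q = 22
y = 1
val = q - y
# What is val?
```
Trace:
  q=22
  q=22, y=1
  q=22, y=1, val=21

Final answer: 21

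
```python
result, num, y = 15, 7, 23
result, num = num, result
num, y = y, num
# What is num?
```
Trace:
  result=15, num=7, y=23
  result=7, num=15, y=23
  result=7, num=23, y=15

Final answer: 23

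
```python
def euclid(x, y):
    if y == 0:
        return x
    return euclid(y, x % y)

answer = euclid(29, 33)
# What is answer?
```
Call trace:
euclid(x=29, y=33)
  euclid(x=33, y=29)
    euclid(x=29, y=4)
      euclid(x=4, y=1)
        euclid(x=1, y=0)
        -> return 1
      -> return 1
    -> return 1
  -> return 1
-> return 1

Final answer: 1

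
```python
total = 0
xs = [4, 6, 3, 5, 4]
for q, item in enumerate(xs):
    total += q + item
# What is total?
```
Trace:
  total=0
  total=4, q=0, item=4
  total=11, q=1, item=6
  total=16, q=2, item=3
  total=24, q=3, item=5
  total=32, q=4, item=4

Final answer: 32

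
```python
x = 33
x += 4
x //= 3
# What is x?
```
Trace:
  x=33
  x=37
  x=12

Final answer: 12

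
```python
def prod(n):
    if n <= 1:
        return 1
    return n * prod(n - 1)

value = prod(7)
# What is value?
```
Call trace:
prod(n=7)
  prod(n=6)
    prod(n=5)
      prod(n=4)
        prod(n=3)
          prod(n=2)
            prod(n=1)
            -> return 1
          -> return 2
        -> return 6
      -> return 24
    -> return 120
  -> return 720
-> return 5040

Final answer: 5040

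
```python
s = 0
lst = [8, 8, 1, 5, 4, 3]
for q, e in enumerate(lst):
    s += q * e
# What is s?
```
Trace:
  s=0
  s=0, q=0, e=8
  s=8, q=1, e=8
  s=10, q=2, e=1
  s=25, q=3, e=5
  s=41, q=4, e=4
  s=56, q=5, e=3

Final answer: 56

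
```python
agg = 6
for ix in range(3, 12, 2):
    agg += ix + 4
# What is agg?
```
Trace:
  agg=6
  agg=13, ix=3
  agg=22, ix=5
  agg=33, ix=7
  agg=46, ix=9
  agg=61, ix=11

Final answer: 61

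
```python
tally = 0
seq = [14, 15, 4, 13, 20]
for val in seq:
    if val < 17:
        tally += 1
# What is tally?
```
Trace:
  tally=0
  tally=1, val=14
  tally=2, val=15
  tally=3, val=4
  tally=4, val=13
  tally=4, val=20

Final answer: 4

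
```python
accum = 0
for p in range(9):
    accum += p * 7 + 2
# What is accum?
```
Trace:
  accum=0
  accum=2, p=0
  accum=11, p=1
  accum=27, p=2
  accum=50, p=3
  accum=80, p=4
  accum=117, p=5
  accum=161, p=6
  accum=212, p=7
  accum=270, p=8

Final answer: 270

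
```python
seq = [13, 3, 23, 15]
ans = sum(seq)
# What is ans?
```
Trace:
  seq=[13, 3, 23, 15]
  seq=[13, 3, 23, 15], ans=54

Final answer: 54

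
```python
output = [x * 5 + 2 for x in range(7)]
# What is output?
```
Trace:
  x=0
  x=1
  x=2
  x=3
  x=4
  x=5
  x=6
  output=[2, 7, 12, 17, 22, 27, 32]

Final answer: [2, 7, 12, 17, 22, 27, 32]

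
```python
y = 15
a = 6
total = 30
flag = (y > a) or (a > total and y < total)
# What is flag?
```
Trace:
  y=15
  y=15, a=6
  y=15, a=6, total=30
  y=15, a=6, total=30, flag=True

Final answer: True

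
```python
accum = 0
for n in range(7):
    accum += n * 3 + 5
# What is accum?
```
Trace:
  accum=0
  accum=5, n=0
  accum=13, n=1
  accum=24, n=2
  accum=38, n=3
  accum=55, n=4
  accum=75, n=5
  accum=98, n=6

Final answer: 98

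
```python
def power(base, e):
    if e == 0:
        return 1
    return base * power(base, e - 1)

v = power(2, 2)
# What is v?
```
Call trace:
power(base=2, e=2)
  power(base=2, e=1)
    power(base=2, e=0)
    -> return 1
  -> return 2
-> return 4

Final answer: 4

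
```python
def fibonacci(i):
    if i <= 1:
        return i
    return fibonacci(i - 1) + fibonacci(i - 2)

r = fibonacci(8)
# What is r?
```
Call trace (a repeated sub-call is expanded the first time; later identical calls just restate its return value):
fibonacci(i=8)
  fibonacci(i=7)
    fibonacci(i=6)
      fibonacci(i=5)
        fibonacci(i=4)
          fibonacci(i=3)
            fibonacci(i=2)
              fibonacci(i=1)
              -> return 1
              fibonacci(i=0)
              -> return 0
            -> return 1
            fibonacci(i=1)
            -> return 1
          -> return 2
          fibonacci(i=2) -> return 1  (same call as traced above)
        -> return 3
        fibonacci(i=3) -> return 2  (same call as traced above)
      -> return 5
      fibonacci(i=4) -> return 3  (same call as traced above)
    -> return 8
    fibonacci(i=5) -> return 5  (same call as traced above)
  -> return 13
  fibonacci(i=6) -> return 8  (same call as traced above)
-> return 21

Final answer: 21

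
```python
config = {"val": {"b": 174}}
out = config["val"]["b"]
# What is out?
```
Trace:
  config={'val': {'b': 174}}
  config={'val': {'b': 174}}, out=174

Final answer: 174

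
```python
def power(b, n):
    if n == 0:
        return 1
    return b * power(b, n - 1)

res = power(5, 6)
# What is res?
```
Call trace:
power(b=5, n=6)
  power(b=5, n=5)
    power(b=5, n=4)
      power(b=5, n=3)
        power(b=5, n=2)
          power(b=5, n=1)
            power(b=5, n=0)
            -> return 1
          -> return 5
        -> return 25
      -> return 125
    -> return 625
  -> return 3125
-> return 15625

Final answer: 15625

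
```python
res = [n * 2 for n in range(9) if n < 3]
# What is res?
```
Trace:
  n=0
  n=1
  n=2
  n=3
  n=4
  n=5
  n=6
  n=7
  n=8
  res=[0, 2, 4]

Final answer: [0, 2, 4]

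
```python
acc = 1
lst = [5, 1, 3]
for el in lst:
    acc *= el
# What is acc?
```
Trace:
  acc=1
  acc=5, el=5
  acc=5, el=1
  acc=15, el=3

Final answer: 15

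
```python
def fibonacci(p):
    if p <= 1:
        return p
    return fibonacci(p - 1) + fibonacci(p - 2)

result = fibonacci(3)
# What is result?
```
Call trace:
fibonacci(p=3)
  fibonacci(p=2)
    fibonacci(p=1)
    -> return 1
    fibonacci(p=0)
    -> return 0
  -> return 1
  fibonacci(p=1)
  -> return 1
-> return 2

Final answer: 2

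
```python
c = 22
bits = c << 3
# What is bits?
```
Trace:
  c=22
  c=22, bits=176

Final answer: 176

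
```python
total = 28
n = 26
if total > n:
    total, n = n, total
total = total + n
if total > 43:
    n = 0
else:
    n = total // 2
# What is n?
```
Trace:
  total=28
  total=28, n=26
  total=26, n=28
  total=54, n=28
  total=54, n=0

Final answer: 0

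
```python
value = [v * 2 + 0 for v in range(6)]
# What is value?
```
Trace:
  v=0
  v=1
  v=2
  v=3
  v=4
  v=5
  value=[0, 2, 4, 6, 8, 10]

Final answer: [0, 2, 4, 6, 8, 10]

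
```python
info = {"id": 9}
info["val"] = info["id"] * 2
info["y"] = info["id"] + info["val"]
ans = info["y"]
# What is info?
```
Trace:
  info={'id': 9}
  info={'id': 9, 'val': 18}
  info={'id': 9, 'val': 18, 'y': 27}
  info={'id': 9, 'val': 18, 'y': 27}, ans=27

Final answer: {'id': 9, 'val': 18, 'y': 27}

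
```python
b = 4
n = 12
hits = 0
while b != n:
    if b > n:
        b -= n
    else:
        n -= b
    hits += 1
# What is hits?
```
Trace:
  b=4
  b=4, n=12
  b=4, n=12, hits=0
  b=4, n=8, hits=1
  b=4, n=4, hits=2

Final answer: 2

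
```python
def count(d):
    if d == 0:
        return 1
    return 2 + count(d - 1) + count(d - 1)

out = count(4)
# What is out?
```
Call trace (a repeated sub-call is expanded the first time; later identical calls just restate its return value):
count(d=4)
  count(d=3)
    count(d=2)
      count(d=1)
        count(d=0)
        -> return 1
        count(d=0)
        -> return 1
      -> return 4
      count(d=1) -> return 4  (same call as traced above)
    -> return 10
    count(d=2) -> return 10  (same call as traced above)
  -> return 22
  count(d=3) -> return 22  (same call as traced above)
-> return 46

Final answer: 46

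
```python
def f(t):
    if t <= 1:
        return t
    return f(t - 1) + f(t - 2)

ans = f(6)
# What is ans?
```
Call trace (a repeated sub-call is expanded the first time; later identical calls just restate its return value):
f(t=6)
  f(t=5)
    f(t=4)
      f(t=3)
        f(t=2)
          f(t=1)
          -> return 1
          f(t=0)
          -> return 0
        -> return 1
        f(t=1)
        -> return 1
      -> return 2
      f(t=2) -> return 1  (same call as traced above)
    -> return 3
    f(t=3) -> return 2  (same call as traced above)
  -> return 5
  f(t=4) -> return 3  (same call as traced above)
-> return 8

Final answer: 8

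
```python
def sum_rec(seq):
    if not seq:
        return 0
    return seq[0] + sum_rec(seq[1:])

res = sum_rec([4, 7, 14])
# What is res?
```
Call trace:
sum_rec(seq=[4, 7, 14])
  sum_rec(seq=[7, 14])
    sum_rec(seq=[14])
      sum_rec(seq=[])
      -> return 0
    -> return 14
  -> return 21
-> return 25

Final answer: 25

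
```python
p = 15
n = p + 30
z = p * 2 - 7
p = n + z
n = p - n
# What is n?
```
Trace:
  p=15
  p=15, n=45
  p=15, n=45, z=23
  p=68, n=45, z=23
  p=68, n=23, z=23

Final answer: 23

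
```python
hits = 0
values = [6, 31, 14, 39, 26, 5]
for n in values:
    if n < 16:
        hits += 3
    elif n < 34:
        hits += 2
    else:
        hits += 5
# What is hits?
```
Trace:
  hits=0
  hits=3, n=6
  hits=5, n=31
  hits=8, n=14
  hits=13, n=39
  hits=15, n=26
  hits=18, n=5

Final answer: 18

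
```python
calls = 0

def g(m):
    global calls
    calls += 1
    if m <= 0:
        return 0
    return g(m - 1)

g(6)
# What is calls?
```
Call trace:
g(m=6)
  g(m=5)
    g(m=4)
      g(m=3)
        g(m=2)
          g(m=1)
            g(m=0)
            -> return 0
          -> return 0
        -> return 0
      -> return 0
    -> return 0
  -> return 0
-> return 0

calls is incremented once per call. g is entered once for each m = 6, 5, 4, 3, 2, 1, 0 (the m <= 0 call returns without recursing), i.e. 6 + 1 calls.
calls = 7

Final answer: 7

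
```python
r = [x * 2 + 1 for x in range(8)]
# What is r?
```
Trace:
  x=0
  x=1
  x=2
  x=3
  x=4
  x=5
  x=6
  x=7
  r=[1, 3, 5, 7, 9, 11, 13, 15]

Final answer: [1, 3, 5, 7, 9, 11, 13, 15]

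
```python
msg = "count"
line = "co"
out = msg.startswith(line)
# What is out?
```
Trace:
  msg='count'
  msg='count', line='co'
  msg='count', line='co', out=True

Final answer: True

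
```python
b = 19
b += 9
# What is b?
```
Trace:
  b=19
  b=28

Final answer: 28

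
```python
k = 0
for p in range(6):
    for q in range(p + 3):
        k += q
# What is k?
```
Trace:
  k=0
  k=0, p=0, q=0
  k=1, p=0, q=1
  k=3, p=0, q=2
  k=3, p=1, q=0
  k=4, p=1, q=1
  k=6, p=1, q=2
  k=9, p=1, q=3
  k=9, p=2, q=0
  k=10, p=2, q=1
  k=12, p=2, q=2
  k=15, p=2, q=3
  k=19, p=2, q=4
  k=19, p=3, q=0
  k=20, p=3, q=1
  k=22, p=3, q=2
  k=25, p=3, q=3
  k=29, p=3, q=4
  k=34, p=3, q=5
  k=34, p=4, q=0
  k=35, p=4, q=1
  k=37, p=4, q=2
  k=40, p=4, q=3
  k=44, p=4, q=4
  k=49, p=4, q=5
  k=55, p=4, q=6
  k=55, p=5, q=0
  k=56, p=5, q=1
  k=58, p=5, q=2
  k=61, p=5, q=3
  k=65, p=5, q=4
  k=70, p=5, q=5
  k=76, p=5, q=6
  k=83, p=5, q=7

Final answer: 83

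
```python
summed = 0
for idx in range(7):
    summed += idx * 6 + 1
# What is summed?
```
Trace:
  summed=0
  summed=1, idx=0
  summed=8, idx=1
  summed=21, idx=2
  summed=40, idx=3
  summed=65, idx=4
  summed=96, idx=5
  summed=133, idx=6

Final answer: 133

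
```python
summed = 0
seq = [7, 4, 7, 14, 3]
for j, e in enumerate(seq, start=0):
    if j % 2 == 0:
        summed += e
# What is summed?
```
Trace:
  summed=0
  summed=7, j=0, e=7
  summed=7, j=1, e=4
  summed=14, j=2, e=7
  summed=14, j=3, e=14
  summed=17, j=4, e=3

Final answer: 17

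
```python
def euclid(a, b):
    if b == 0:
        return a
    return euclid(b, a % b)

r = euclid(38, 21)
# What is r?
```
Call trace:
euclid(a=38, b=21)
  euclid(a=21, b=17)
    euclid(a=17, b=4)
      euclid(a=4, b=1)
        euclid(a=1, b=0)
        -> return 1
      -> return 1
    -> return 1
  -> return 1
-> return 1

Final answer: 1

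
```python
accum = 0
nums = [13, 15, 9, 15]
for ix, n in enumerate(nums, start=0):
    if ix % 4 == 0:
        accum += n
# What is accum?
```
Trace:
  accum=0
  accum=13, ix=0, n=13
  accum=13, ix=1, n=15
  accum=13, ix=2, n=9
  accum=13, ix=3, n=15

Final answer: 13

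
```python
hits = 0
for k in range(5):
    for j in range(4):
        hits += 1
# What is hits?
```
Trace:
  hits=0
  hits=1, k=0, j=0
  hits=2, k=0, j=1
  hits=3, k=0, j=2
  hits=4, k=0, j=3
  hits=5, k=1, j=0
  hits=6, k=1, j=1
  hits=7, k=1, j=2
  hits=8, k=1, j=3
  hits=9, k=2, j=0
  hits=10, k=2, j=1
  hits=11, k=2, j=2
  hits=12, k=2, j=3
  hits=13, k=3, j=0
  hits=14, k=3, j=1
  hits=15, k=3, j=2
  hits=16, k=3, j=3
  hits=17, k=4, j=0
  hits=18, k=4, j=1
  hits=19, k=4, j=2
  hits=20, k=4, j=3

Final answer: 20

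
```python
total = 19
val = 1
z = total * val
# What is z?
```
Trace:
  total=19
  total=19, val=1
  total=19, val=1, z=19

Final answer: 19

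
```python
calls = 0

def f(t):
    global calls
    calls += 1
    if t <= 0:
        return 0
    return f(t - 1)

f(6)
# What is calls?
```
Call trace:
f(t=6)
  f(t=5)
    f(t=4)
      f(t=3)
        f(t=2)
          f(t=1)
            f(t=0)
            -> return 0
          -> return 0
        -> return 0
      -> return 0
    -> return 0
  -> return 0
-> return 0

calls is incremented once per call. f is entered once for each t = 6, 5, 4, 3, 2, 1, 0 (the t <= 0 call returns without recursing), i.e. 6 + 1 calls.
calls = 7

Final answer: 7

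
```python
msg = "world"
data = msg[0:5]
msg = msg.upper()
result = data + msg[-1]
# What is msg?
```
Trace:
  msg='world'
  msg='world', data='world'
  msg='WORLD', data='world'
  msg='WORLD', data='world', result='worldD'

Final answer: 'WORLD'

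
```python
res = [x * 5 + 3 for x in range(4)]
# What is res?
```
Trace:
  x=0
  x=1
  x=2
  x=3
  res=[3, 8, 13, 18]

Final answer: [3, 8, 13, 18]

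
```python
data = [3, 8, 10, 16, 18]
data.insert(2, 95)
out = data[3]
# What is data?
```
Trace:
  data=[3, 8, 10, 16, 18]
  data=[3, 8, 95, 10, 16, 18]
  data=[3, 8, 95, 10, 16, 18], out=10

Final answer: [3, 8, 95, 10, 16, 18]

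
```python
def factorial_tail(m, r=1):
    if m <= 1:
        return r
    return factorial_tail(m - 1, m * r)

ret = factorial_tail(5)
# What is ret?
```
Call trace:
factorial_tail(m=5, r=1)
  factorial_tail(m=4, r=5)
    factorial_tail(m=3, r=20)
      factorial_tail(m=2, r=60)
        factorial_tail(m=1, r=120)
        -> return 120
      -> return 120
    -> return 120
  -> return 120
-> return 120

Final answer: 120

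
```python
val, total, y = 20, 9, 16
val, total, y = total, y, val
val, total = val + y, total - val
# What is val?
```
Trace:
  val=20, total=9, y=16
  val=9, total=16, y=20
  val=29, total=7, y=20

Final answer: 29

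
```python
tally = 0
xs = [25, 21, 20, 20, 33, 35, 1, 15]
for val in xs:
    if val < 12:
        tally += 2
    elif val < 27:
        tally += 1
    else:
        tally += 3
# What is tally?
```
Trace:
  tally=0
  tally=1, val=25
  tally=2, val=21
  tally=3, val=20
  tally=4, val=20
  tally=7, val=33
  tally=10, val=35
  tally=12, val=1
  tally=13, val=15

Final answer: 13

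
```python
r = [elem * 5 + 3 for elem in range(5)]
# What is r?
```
Trace:
  elem=0
  elem=1
  elem=2
  elem=3
  elem=4
  r=[3, 8, 13, 18, 23]

Final answer: [3, 8, 13, 18, 23]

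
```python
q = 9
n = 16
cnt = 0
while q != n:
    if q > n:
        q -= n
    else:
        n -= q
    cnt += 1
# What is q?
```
Trace:
  q=9
  q=9, n=16
  q=9, n=16, cnt=0
  q=9, n=7, cnt=1
  q=2, n=7, cnt=2
  q=2, n=5, cnt=3
  q=2, n=3, cnt=4
  q=2, n=1, cnt=5
  q=1, n=1, cnt=6

Final answer: 1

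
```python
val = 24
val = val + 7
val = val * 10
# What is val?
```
Trace:
  val=24
  val=31
  val=310

Final answer: 310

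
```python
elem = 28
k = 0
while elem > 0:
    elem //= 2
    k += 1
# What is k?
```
Trace:
  elem=28
  elem=28, k=0
  elem=14, k=1
  elem=7, k=2
  elem=3, k=3
  elem=1, k=4
  elem=0, k=5

Final answer: 5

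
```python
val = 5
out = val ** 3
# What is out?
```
Trace:
  val=5
  val=5, out=125

Final answer: 125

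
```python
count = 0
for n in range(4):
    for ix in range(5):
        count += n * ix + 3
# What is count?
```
Trace:
  count=0
  count=3, n=0, ix=0
  count=6, n=0, ix=1
  count=9, n=0, ix=2
  count=12, n=0, ix=3
  count=15, n=0, ix=4
  count=18, n=1, ix=0
  count=22, n=1, ix=1
  count=27, n=1, ix=2
  count=33, n=1, ix=3
  count=40, n=1, ix=4
  count=43, n=2, ix=0
  count=48, n=2, ix=1
  count=55, n=2, ix=2
  count=64, n=2, ix=3
  count=75, n=2, ix=4
  count=78, n=3, ix=0
  count=84, n=3, ix=1
  count=93, n=3, ix=2
  count=105, n=3, ix=3
  count=120, n=3, ix=4

Final answer: 120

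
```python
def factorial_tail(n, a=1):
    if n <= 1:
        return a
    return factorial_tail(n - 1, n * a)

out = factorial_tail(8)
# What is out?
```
Call trace:
factorial_tail(n=8, a=1)
  factorial_tail(n=7, a=8)
    factorial_tail(n=6, a=56)
      factorial_tail(n=5, a=336)
        factorial_tail(n=4, a=1680)
          factorial_tail(n=3, a=6720)
            factorial_tail(n=2, a=20160)
              factorial_tail(n=1, a=40320)
              -> return 40320
            -> return 40320
          -> return 40320
        -> return 40320
      -> return 40320
    -> return 40320
  -> return 40320
-> return 40320

Final answer: 40320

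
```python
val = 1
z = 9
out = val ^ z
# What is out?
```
Trace:
  val=1
  val=1, z=9
  val=1, z=9, out=8

Final answer: 8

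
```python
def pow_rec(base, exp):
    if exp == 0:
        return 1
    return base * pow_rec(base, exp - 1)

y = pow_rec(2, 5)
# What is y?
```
Call trace:
pow_rec(base=2, exp=5)
  pow_rec(base=2, exp=4)
    pow_rec(base=2, exp=3)
      pow_rec(base=2, exp=2)
        pow_rec(base=2, exp=1)
          pow_rec(base=2, exp=0)
          -> return 1
        -> return 2
      -> return 4
    -> return 8
  -> return 16
-> return 32

Final answer: 32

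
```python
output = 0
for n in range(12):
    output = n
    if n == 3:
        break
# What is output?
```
Trace:
  output=0
  output=0, n=0
  output=1, n=1
  output=2, n=2
  output=3, n=3

Final answer: 3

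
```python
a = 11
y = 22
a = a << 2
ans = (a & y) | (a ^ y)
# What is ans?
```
Trace:
  a=11
  a=11, y=22
  a=44, y=22
  a=44, y=22, ans=62

Final answer: 62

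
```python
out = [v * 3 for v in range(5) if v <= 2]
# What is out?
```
Trace:
  v=0
  v=1
  v=2
  v=3
  v=4
  out=[0, 3, 6]

Final answer: [0, 3, 6]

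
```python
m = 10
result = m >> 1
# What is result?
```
Trace:
  m=10
  m=10, result=5

Final answer: 5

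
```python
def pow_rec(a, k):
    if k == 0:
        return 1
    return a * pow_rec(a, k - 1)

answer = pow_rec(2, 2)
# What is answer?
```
Call trace:
pow_rec(a=2, k=2)
  pow_rec(a=2, k=1)
    pow_rec(a=2, k=0)
    -> return 1
  -> return 2
-> return 4

Final answer: 4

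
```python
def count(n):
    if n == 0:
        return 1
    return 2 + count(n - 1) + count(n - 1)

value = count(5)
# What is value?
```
Call trace (a repeated sub-call is expanded the first time; later identical calls just restate its return value):
count(n=5)
  count(n=4)
    count(n=3)
      count(n=2)
        count(n=1)
          count(n=0)
          -> return 1
          count(n=0)
          -> return 1
        -> return 4
        count(n=1) -> return 4  (same call as traced above)
      -> return 10
      count(n=2) -> return 10  (same call as traced above)
    -> return 22
    count(n=3) -> return 22  (same call as traced above)
  -> return 46
  count(n=4) -> return 46  (same call as traced above)
-> return 94

Final answer: 94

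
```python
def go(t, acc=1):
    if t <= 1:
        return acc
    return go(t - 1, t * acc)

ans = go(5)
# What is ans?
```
Call trace:
go(t=5, acc=1)
  go(t=4, acc=5)
    go(t=3, acc=20)
      go(t=2, acc=60)
        go(t=1, acc=120)
        -> return 120
      -> return 120
    -> return 120
  -> return 120
-> return 120

Final answer: 120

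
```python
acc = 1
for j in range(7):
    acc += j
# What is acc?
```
Trace:
  acc=1
  acc=1, j=0
  acc=2, j=1
  acc=4, j=2
  acc=7, j=3
  acc=11, j=4
  acc=16, j=5
  acc=22, j=6

Final answer: 22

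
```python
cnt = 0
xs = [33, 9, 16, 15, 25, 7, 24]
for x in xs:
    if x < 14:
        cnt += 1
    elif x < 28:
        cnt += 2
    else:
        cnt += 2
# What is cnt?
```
Trace:
  cnt=0
  cnt=2, x=33
  cnt=3, x=9
  cnt=5, x=16
  cnt=7, x=15
  cnt=9, x=25
  cnt=10, x=7
  cnt=12, x=24

Final answer: 12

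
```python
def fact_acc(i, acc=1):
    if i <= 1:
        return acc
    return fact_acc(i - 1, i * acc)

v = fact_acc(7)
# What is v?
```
Call trace:
fact_acc(i=7, acc=1)
  fact_acc(i=6, acc=7)
    fact_acc(i=5, acc=42)
      fact_acc(i=4, acc=210)
        fact_acc(i=3, acc=840)
          fact_acc(i=2, acc=2520)
            fact_acc(i=1, acc=5040)
            -> return 5040
          -> return 5040
        -> return 5040
      -> return 5040
    -> return 5040
  -> return 5040
-> return 5040

Final answer: 5040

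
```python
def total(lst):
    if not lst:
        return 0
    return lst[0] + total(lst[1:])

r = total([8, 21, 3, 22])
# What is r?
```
Call trace:
total(lst=[8, 21, 3, 22])
  total(lst=[21, 3, 22])
    total(lst=[3, 22])
      total(lst=[22])
        total(lst=[])
        -> return 0
      -> return 22
    -> return 25
  -> return 46
-> return 54

Final answer: 54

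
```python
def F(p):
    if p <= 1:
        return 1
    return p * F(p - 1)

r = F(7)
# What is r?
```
Call trace:
F(p=7)
  F(p=6)
    F(p=5)
      F(p=4)
        F(p=3)
          F(p=2)
            F(p=1)
            -> return 1
          -> return 2
        -> return 6
      -> return 24
    -> return 120
  -> return 720
-> return 5040

Final answer: 5040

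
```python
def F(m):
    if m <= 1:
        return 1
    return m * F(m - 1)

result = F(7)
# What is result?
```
Call trace:
F(m=7)
  F(m=6)
    F(m=5)
      F(m=4)
        F(m=3)
          F(m=2)
            F(m=1)
            -> return 1
          -> return 2
        -> return 6
      -> return 24
    -> return 120
  -> return 720
-> return 5040

Final answer: 5040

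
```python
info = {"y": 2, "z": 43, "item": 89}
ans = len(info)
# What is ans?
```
Trace:
  info={'y': 2, 'z': 43, 'item': 89}
  info={'y': 2, 'z': 43, 'item': 89}, ans=3

Final answer: 3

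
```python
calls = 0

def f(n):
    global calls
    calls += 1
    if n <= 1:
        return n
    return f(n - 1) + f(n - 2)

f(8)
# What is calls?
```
Call trace (a repeated sub-call is expanded the first time; later identical calls just restate its return value):
f(n=8)
  f(n=7)
    f(n=6)
      f(n=5)
        f(n=4)
          f(n=3)
            f(n=2)
              f(n=1)
              -> return 1
              f(n=0)
              -> return 0
            -> return 1
            f(n=1)
            -> return 1
          -> return 2
          f(n=2) -> return 1  (same call as traced above)
        -> return 3
        f(n=3) -> return 2  (same call as traced above)
      -> return 5
      f(n=4) -> return 3  (same call as traced above)
    -> return 8
    f(n=5) -> return 5  (same call as traced above)
  -> return 13
  f(n=6) -> return 8  (same call as traced above)
-> return 21

calls is incremented once per call, so count the calls in each subtree. Let C(n) = number of calls made by f(n).
C(0) = C(1) = 1 (base case, no recursion); C(n) = 1 + C(n - 1) + C(n - 2) otherwise.
C(2) = 1 + C(1) + C(0) = 1 + 1 + 1 = 3
C(3) = 1 + C(2) + C(1) = 1 + 3 + 1 = 5
C(4) = 1 + C(3) + C(2) = 1 + 5 + 3 = 9
C(5) = 1 + C(4) + C(3) = 1 + 9 + 5 = 15
C(6) = 1 + C(5) + C(4) = 1 + 15 + 9 = 25
C(7) = 1 + C(6) + C(5) = 1 + 25 + 15 = 41
C(8) = 1 + C(7) + C(6) = 1 + 41 + 25 = 67
calls = C(8) = 67

Final answer: 67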